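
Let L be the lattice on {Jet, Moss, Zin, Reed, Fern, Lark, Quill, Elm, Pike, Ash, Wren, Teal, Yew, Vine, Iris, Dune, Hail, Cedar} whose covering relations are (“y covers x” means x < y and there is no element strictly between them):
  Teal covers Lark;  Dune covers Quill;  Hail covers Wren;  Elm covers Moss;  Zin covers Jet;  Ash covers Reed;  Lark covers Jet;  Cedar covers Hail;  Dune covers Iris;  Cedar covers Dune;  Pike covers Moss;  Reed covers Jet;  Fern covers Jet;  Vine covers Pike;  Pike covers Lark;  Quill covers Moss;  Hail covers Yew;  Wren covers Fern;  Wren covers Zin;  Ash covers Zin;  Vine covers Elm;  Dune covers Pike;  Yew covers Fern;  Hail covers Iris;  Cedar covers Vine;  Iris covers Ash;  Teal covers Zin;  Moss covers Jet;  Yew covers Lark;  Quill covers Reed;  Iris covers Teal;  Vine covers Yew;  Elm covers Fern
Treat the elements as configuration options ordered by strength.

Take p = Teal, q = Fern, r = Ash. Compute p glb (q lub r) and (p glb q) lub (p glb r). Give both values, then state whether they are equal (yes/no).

Teal; Zin; no

q lub r = Hail, so p glb (q lub r) = Teal glb Hail = Teal.
p glb q = Jet and p glb r = Zin, so (p glb q) lub (p glb r) = Jet lub Zin = Zin.
Equal: no.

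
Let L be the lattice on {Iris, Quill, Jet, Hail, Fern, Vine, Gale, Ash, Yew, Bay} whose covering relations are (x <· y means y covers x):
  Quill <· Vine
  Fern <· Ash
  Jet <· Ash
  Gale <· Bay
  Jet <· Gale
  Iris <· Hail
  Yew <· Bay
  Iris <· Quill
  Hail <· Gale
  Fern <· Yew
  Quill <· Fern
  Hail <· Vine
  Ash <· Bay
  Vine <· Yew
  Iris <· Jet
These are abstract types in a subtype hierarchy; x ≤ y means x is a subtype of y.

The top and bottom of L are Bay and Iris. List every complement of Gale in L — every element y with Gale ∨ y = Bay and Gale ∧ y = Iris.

Need y with Gale ∨ y = Bay and Gale ∧ y = Iris.
Checking each element gives: Fern, Quill.

Fern, Quill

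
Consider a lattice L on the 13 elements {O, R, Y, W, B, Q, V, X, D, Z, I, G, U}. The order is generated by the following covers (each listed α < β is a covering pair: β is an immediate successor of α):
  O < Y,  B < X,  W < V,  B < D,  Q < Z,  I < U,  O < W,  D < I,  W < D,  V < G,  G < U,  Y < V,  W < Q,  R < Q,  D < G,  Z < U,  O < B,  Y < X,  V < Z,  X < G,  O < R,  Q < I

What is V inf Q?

Common lower bounds of {V, Q}: O, W.
The greatest among these is W.

W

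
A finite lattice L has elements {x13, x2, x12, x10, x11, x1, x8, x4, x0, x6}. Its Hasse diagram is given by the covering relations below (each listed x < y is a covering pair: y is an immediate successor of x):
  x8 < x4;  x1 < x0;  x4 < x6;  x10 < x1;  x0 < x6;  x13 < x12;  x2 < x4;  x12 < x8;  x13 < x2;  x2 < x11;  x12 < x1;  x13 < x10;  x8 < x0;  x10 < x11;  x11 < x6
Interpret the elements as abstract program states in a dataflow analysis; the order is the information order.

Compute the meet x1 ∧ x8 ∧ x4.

Common lower bounds of {x1, x8, x4}: x12, x13.
The greatest among these is x12.

x12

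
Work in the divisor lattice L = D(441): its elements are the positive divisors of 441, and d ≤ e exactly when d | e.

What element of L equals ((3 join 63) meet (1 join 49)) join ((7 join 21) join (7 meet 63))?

21

3 ∨ 63 = 63
1 ∨ 49 = 49
63 ∧ 49 = 7
7 ∨ 21 = 21
7 ∧ 63 = 7
21 ∨ 7 = 21
7 ∨ 21 = 21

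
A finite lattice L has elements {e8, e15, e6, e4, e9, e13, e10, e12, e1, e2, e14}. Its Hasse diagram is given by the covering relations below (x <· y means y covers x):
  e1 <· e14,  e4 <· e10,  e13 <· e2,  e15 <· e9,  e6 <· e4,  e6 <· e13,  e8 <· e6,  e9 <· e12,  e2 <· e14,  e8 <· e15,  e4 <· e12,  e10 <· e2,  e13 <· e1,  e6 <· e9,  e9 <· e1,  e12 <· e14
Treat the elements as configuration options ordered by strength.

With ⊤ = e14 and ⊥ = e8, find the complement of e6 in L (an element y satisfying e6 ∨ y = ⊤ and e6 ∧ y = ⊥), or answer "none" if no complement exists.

For every candidate y, either e6 ∨ y ≠ e14 or e6 ∧ y ≠ e8; no complement exists.

none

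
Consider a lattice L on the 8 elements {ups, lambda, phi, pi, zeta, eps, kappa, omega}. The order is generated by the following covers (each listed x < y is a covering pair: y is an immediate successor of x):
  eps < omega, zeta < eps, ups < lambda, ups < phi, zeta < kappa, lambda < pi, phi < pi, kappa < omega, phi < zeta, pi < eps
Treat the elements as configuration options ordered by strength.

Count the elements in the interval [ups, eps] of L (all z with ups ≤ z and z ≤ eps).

The interval [ups, eps] = {eps, lambda, phi, pi, ups, zeta}, which has 6 elements.

6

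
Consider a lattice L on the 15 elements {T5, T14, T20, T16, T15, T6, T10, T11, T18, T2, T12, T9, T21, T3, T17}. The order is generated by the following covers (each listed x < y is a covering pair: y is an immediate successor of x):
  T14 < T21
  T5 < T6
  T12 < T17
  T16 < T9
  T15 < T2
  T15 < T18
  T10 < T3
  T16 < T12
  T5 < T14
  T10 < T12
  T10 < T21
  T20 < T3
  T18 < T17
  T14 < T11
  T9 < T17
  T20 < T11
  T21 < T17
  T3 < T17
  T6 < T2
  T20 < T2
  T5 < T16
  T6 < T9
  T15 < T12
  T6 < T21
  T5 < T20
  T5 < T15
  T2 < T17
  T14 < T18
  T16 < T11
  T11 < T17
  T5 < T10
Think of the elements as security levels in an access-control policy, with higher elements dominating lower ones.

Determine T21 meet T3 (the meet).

T10

Common lower bounds of {T21, T3}: T10, T5.
The greatest among these is T10.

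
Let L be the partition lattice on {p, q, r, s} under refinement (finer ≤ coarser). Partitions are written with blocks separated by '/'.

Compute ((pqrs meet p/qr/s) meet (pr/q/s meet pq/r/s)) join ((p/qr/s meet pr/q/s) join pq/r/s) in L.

pqrs ∧ p/qr/s = p/qr/s
pr/q/s ∧ pq/r/s = p/q/r/s
p/qr/s ∧ p/q/r/s = p/q/r/s
p/qr/s ∧ pr/q/s = p/q/r/s
p/q/r/s ∨ pq/r/s = pq/r/s
p/q/r/s ∨ pq/r/s = pq/r/s

pq/r/s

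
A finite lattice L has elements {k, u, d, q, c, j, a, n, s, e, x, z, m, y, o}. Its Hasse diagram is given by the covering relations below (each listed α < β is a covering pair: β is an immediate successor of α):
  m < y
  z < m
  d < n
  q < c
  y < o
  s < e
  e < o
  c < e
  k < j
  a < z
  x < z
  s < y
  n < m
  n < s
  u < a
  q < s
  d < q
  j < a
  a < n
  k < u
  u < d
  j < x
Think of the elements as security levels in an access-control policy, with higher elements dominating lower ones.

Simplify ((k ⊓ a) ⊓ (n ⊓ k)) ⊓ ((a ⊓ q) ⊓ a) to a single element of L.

k ∧ a = k
n ∧ k = k
k ∧ k = k
a ∧ q = u
u ∧ a = u
k ∧ u = k

k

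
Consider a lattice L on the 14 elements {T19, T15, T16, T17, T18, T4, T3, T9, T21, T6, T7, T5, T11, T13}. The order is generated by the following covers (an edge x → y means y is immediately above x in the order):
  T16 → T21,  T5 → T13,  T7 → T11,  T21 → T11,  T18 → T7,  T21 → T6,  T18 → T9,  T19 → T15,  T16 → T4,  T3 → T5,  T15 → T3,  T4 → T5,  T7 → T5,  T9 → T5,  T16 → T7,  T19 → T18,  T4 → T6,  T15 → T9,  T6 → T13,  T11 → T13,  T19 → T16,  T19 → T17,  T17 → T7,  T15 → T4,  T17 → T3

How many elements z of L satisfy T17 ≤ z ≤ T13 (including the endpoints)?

6

The interval [T17, T13] = {T11, T13, T17, T3, T5, T7}, which has 6 elements.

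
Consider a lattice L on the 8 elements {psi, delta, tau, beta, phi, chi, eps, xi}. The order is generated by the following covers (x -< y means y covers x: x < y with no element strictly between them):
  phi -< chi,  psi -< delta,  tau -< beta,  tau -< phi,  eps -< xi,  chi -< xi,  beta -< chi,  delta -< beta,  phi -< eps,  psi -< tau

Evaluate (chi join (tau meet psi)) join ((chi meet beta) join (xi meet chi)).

chi

tau ∧ psi = psi
chi ∨ psi = chi
chi ∧ beta = beta
xi ∧ chi = chi
beta ∨ chi = chi
chi ∨ chi = chi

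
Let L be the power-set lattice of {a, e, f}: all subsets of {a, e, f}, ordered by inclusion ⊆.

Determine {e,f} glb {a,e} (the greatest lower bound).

{e}

Under ⊆, meet is intersection: {e,f} ∩ {a,e} = {e}.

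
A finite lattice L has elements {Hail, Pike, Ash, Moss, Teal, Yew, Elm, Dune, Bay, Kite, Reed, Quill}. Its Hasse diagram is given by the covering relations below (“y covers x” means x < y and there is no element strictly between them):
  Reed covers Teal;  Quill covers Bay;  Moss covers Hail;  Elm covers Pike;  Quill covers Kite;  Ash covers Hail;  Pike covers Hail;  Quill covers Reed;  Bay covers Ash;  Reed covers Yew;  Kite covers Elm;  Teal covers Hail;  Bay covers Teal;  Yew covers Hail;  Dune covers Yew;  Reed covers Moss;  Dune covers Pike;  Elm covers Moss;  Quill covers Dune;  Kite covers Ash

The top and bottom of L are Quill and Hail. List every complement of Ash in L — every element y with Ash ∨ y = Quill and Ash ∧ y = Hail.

Need y with Ash ∨ y = Quill and Ash ∧ y = Hail.
Checking each element gives: Dune, Reed, Yew.

Dune, Reed, Yew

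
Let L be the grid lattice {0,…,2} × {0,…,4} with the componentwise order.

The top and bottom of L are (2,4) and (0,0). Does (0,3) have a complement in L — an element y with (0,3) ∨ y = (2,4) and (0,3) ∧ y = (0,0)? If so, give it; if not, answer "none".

For every candidate y, either (0,3) ∨ y ≠ (2,4) or (0,3) ∧ y ≠ (0,0); no complement exists.

none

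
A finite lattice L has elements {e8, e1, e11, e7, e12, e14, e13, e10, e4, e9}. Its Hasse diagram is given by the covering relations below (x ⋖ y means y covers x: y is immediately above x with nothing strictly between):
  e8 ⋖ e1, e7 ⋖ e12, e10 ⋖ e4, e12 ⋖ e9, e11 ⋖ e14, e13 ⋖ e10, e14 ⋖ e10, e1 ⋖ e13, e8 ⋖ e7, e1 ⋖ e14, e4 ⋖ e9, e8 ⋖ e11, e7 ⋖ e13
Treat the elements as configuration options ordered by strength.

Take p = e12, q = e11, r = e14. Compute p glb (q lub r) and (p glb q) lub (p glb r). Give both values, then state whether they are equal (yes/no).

q lub r = e14, so p glb (q lub r) = e12 glb e14 = e8.
p glb q = e8 and p glb r = e8, so (p glb q) lub (p glb r) = e8 lub e8 = e8.
Equal: yes.

e8; e8; yes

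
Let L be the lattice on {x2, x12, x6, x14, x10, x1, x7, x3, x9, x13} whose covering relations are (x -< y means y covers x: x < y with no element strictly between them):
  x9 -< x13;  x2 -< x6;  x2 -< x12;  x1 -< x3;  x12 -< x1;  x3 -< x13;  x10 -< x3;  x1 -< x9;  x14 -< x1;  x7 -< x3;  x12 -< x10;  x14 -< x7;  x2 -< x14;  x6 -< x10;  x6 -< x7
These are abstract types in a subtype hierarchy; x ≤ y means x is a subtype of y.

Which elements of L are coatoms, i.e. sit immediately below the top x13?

x3, x9

The coatoms are exactly the elements covered by x13: x3, x9.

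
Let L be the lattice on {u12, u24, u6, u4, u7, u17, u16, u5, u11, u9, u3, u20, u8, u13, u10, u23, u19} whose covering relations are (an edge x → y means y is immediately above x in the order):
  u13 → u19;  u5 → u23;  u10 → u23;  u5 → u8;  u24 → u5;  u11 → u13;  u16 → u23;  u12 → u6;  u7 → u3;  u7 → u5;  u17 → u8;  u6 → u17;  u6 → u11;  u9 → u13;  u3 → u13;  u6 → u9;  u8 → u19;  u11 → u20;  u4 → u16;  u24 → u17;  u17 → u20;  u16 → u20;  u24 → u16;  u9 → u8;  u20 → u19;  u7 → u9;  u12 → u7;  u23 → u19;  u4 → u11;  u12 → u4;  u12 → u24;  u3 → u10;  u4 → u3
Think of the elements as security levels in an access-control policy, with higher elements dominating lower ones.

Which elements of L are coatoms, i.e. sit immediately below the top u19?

u13, u20, u23, u8

The coatoms are exactly the elements covered by u19: u13, u20, u23, u8.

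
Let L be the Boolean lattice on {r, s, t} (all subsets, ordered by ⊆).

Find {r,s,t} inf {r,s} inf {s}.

Common lower bounds of {{r,s,t}, {r,s}, {s}}: {s}, ∅.
The greatest among these is {s}.

{s}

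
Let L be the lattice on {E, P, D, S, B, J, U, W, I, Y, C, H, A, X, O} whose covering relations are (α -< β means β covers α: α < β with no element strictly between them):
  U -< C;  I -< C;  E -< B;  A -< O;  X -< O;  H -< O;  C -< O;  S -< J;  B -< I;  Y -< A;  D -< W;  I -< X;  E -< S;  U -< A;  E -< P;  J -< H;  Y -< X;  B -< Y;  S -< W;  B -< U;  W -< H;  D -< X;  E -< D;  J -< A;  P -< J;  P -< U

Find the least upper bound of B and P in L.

Common upper bounds of {B, P}: A, C, O, U.
The least among these is U.

U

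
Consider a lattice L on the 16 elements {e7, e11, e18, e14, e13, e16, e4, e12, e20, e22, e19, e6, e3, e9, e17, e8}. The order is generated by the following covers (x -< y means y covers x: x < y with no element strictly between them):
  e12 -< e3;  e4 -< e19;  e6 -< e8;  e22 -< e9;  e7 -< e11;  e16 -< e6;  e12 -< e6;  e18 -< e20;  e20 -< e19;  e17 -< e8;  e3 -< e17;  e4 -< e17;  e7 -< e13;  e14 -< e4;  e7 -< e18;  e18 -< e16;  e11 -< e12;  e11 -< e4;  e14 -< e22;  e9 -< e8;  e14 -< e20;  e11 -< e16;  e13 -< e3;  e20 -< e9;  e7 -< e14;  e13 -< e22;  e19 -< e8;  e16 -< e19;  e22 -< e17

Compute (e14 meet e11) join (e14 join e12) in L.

e17

e14 ∧ e11 = e7
e14 ∨ e12 = e17
e7 ∨ e17 = e17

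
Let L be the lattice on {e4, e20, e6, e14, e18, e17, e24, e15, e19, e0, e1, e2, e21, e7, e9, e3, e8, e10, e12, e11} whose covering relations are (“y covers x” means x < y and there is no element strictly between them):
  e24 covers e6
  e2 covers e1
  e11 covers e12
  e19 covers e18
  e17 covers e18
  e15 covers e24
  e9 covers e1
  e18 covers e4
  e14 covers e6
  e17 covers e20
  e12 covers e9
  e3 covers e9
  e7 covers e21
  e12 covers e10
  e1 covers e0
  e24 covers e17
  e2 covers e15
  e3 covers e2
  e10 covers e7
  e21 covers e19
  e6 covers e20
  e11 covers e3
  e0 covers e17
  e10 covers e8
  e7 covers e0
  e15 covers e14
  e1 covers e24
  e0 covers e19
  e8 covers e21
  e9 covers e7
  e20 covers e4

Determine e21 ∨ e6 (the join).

Common upper bounds of {e21, e6}: e11, e12, e3, e9.
The least among these is e9.

e9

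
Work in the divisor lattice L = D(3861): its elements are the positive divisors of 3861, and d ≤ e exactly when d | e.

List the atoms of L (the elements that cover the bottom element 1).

11, 13, 3

The atoms are exactly the elements that cover 1: 11, 13, 3.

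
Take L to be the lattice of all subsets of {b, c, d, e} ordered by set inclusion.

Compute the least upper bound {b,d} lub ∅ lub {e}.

{b,d,e}

Under ⊆, join is union: {b,d} ∪ ∅ ∪ {e} = {b,d,e}.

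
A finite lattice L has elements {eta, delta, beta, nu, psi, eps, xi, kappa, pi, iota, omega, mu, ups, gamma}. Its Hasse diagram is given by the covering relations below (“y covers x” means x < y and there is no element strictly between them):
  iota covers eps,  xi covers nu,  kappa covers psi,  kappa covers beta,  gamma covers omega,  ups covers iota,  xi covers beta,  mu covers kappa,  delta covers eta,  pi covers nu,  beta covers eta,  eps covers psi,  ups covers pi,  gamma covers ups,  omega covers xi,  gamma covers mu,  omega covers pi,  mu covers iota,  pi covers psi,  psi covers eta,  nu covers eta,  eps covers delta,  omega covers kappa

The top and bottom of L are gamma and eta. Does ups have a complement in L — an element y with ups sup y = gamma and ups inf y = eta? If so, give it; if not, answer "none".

beta

Need y with ups ∨ y = gamma and ups ∧ y = eta.
Checking each element gives: beta.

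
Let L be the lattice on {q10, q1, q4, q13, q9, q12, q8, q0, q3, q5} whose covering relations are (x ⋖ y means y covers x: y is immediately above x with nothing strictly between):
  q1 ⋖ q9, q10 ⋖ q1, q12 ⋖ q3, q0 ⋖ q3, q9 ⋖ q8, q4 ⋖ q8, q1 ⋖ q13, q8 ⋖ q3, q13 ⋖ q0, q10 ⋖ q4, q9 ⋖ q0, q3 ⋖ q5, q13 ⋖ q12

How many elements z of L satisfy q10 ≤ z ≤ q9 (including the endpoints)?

3

The interval [q10, q9] = {q1, q10, q9}, which has 3 elements.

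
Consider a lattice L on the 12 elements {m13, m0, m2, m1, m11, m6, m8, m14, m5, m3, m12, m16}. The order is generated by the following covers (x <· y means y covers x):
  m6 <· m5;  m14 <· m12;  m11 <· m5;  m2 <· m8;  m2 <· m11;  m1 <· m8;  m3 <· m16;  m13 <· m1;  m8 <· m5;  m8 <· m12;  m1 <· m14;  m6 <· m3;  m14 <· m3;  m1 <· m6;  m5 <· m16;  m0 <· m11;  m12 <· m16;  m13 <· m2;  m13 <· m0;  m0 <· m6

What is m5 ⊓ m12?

Common lower bounds of {m5, m12}: m1, m13, m2, m8.
The greatest among these is m8.

m8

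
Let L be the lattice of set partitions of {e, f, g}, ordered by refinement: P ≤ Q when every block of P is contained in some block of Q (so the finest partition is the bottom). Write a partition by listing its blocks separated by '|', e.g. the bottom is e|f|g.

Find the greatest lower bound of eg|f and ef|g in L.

e|f|g

The meet (common refinement) of eg|f and ef|g intersects blocks pairwise, giving e|f|g.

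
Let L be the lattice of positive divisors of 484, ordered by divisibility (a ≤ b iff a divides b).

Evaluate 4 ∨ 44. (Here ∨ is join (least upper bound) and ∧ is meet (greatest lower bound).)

4 ∨ 44 = 44

44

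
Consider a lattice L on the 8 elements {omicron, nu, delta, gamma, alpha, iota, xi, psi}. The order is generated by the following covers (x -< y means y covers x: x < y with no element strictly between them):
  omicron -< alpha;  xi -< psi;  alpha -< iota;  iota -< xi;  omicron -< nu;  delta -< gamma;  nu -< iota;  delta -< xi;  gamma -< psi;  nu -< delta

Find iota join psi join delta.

Common upper bounds of {iota, psi, delta}: psi.
The least among these is psi.

psi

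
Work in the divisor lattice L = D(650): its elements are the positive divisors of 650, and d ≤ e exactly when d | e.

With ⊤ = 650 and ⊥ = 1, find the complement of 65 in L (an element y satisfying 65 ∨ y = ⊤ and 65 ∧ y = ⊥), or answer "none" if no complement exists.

For every candidate y, either 65 ∨ y ≠ 650 or 65 ∧ y ≠ 1; no complement exists.

none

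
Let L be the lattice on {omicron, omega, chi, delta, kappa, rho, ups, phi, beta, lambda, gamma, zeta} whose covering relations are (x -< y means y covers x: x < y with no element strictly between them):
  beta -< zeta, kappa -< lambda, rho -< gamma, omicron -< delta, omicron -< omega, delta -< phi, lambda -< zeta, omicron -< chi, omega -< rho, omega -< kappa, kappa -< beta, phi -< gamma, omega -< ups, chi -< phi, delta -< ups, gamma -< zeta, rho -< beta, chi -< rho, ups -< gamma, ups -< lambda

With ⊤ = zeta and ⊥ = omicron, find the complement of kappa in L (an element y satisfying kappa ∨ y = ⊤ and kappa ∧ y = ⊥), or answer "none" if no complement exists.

Need y with kappa ∨ y = zeta and kappa ∧ y = omicron.
Checking each element gives: phi.

phi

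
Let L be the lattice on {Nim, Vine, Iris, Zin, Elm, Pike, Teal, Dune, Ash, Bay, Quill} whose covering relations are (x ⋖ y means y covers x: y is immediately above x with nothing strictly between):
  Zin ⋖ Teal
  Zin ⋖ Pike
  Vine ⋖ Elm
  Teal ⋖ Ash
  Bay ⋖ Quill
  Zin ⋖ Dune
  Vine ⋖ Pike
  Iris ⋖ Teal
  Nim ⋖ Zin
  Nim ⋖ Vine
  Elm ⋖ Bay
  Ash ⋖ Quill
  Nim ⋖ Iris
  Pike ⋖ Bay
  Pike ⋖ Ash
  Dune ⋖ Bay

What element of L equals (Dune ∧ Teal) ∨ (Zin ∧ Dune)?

Zin

Dune ∧ Teal = Zin
Zin ∧ Dune = Zin
Zin ∨ Zin = Zin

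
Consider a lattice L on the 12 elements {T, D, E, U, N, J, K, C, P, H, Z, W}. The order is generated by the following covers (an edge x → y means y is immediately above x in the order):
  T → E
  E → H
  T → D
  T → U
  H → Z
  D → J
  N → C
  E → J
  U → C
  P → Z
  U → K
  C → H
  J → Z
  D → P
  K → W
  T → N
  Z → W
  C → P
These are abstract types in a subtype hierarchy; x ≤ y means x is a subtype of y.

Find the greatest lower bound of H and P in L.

Common lower bounds of {H, P}: C, N, T, U.
The greatest among these is C.

C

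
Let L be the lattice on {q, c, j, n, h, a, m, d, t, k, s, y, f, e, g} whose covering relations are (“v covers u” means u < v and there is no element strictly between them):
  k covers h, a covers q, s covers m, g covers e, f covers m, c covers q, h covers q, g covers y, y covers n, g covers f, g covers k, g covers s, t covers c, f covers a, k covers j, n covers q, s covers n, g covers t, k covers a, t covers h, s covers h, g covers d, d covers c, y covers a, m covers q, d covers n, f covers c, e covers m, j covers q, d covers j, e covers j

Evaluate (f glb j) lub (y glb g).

f ∧ j = q
y ∧ g = y
q ∨ y = y

y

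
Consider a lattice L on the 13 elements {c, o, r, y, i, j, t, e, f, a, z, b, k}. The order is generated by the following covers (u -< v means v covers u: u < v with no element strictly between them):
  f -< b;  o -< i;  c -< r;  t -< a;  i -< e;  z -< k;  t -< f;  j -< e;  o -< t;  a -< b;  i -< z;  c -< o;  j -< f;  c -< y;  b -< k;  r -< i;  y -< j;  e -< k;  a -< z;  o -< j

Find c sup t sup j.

Common upper bounds of {c, t, j}: b, f, k.
The least among these is f.

f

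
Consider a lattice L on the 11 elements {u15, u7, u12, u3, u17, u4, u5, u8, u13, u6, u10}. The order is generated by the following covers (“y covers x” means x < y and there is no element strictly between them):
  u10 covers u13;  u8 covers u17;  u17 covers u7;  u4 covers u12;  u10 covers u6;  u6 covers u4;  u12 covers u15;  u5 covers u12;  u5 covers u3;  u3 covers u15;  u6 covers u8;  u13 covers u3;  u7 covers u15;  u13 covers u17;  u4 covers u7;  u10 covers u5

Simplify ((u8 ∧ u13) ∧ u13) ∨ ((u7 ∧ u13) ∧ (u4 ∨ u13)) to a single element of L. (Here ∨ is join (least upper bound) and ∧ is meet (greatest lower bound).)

u8 ∧ u13 = u17
u17 ∧ u13 = u17
u7 ∧ u13 = u7
u4 ∨ u13 = u10
u7 ∧ u10 = u7
u17 ∨ u7 = u17

u17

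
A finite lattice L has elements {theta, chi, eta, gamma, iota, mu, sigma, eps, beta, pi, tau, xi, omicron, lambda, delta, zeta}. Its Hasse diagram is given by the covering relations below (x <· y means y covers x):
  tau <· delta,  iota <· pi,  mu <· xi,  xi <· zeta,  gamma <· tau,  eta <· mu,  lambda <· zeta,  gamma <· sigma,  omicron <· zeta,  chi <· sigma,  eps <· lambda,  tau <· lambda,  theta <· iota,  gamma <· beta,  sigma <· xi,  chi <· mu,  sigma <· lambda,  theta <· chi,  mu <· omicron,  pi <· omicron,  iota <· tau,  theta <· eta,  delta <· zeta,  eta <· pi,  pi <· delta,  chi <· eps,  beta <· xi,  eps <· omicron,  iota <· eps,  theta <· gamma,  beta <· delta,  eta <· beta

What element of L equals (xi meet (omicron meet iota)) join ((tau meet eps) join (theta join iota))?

omicron ∧ iota = iota
xi ∧ iota = theta
tau ∧ eps = iota
theta ∨ iota = iota
iota ∨ iota = iota
theta ∨ iota = iota

iota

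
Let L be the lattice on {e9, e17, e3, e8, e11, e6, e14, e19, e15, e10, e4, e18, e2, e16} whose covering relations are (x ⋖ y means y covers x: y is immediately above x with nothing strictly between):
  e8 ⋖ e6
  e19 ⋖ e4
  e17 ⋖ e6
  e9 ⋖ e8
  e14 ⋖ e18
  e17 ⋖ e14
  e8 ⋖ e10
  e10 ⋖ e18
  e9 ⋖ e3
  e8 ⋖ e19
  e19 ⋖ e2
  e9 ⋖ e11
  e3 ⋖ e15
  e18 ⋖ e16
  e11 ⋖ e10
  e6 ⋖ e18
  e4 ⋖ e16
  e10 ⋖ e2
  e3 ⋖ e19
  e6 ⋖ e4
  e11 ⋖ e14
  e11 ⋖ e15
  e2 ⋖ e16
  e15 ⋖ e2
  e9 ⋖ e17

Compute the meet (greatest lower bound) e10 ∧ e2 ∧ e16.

e10

Common lower bounds of {e10, e2, e16}: e10, e11, e8, e9.
The greatest among these is e10.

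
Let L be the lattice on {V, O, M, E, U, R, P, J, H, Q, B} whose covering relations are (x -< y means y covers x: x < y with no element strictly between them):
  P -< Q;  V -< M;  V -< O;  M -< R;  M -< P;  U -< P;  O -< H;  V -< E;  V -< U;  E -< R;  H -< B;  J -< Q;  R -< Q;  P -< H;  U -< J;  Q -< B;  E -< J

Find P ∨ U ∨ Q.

Common upper bounds of {P, U, Q}: B, Q.
The least among these is Q.

Q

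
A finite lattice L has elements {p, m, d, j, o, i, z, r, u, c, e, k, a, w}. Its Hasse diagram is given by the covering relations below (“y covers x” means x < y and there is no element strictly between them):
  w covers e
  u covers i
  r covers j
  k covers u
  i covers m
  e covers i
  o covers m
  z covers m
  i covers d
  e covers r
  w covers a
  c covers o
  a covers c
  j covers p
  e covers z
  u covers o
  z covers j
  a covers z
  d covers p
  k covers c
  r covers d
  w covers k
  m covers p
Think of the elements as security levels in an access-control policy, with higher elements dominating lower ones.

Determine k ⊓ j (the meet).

p

Common lower bounds of {k, j}: p.
The greatest among these is p.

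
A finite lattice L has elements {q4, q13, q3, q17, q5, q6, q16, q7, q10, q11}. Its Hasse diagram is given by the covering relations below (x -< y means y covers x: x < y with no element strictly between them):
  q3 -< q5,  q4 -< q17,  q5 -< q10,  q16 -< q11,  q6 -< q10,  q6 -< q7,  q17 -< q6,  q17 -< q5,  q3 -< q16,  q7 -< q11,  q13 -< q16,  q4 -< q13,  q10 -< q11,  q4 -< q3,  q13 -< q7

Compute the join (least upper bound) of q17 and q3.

q5

Common upper bounds of {q17, q3}: q10, q11, q5.
The least among these is q5.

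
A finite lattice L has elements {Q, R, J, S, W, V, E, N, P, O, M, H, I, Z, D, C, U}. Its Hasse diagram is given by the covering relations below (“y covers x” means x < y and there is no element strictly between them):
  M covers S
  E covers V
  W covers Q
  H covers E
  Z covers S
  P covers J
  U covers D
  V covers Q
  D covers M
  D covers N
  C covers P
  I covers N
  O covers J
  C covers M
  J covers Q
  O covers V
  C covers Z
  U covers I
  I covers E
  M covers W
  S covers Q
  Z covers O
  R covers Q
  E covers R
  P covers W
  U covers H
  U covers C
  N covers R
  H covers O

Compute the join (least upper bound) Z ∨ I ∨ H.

Common upper bounds of {Z, I, H}: U.
The least among these is U.

U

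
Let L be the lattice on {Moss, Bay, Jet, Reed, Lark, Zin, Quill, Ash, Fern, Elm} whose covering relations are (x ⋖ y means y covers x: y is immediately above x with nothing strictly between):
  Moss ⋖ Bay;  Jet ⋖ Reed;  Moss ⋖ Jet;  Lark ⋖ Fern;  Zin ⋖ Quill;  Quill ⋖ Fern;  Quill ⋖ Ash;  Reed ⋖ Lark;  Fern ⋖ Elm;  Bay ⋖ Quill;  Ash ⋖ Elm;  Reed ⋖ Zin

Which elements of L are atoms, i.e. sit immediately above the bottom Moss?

The atoms are exactly the elements that cover Moss: Bay, Jet.

Bay, Jet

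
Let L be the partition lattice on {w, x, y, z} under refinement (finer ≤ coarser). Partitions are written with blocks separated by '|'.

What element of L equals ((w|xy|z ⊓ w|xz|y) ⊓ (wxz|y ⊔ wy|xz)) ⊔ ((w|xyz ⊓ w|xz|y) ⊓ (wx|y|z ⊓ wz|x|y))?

w|x|y|z

w|xy|z ∧ w|xz|y = w|x|y|z
wxz|y ∨ wy|xz = wxyz
w|x|y|z ∧ wxyz = w|x|y|z
w|xyz ∧ w|xz|y = w|xz|y
wx|y|z ∧ wz|x|y = w|x|y|z
w|xz|y ∧ w|x|y|z = w|x|y|z
w|x|y|z ∨ w|x|y|z = w|x|y|z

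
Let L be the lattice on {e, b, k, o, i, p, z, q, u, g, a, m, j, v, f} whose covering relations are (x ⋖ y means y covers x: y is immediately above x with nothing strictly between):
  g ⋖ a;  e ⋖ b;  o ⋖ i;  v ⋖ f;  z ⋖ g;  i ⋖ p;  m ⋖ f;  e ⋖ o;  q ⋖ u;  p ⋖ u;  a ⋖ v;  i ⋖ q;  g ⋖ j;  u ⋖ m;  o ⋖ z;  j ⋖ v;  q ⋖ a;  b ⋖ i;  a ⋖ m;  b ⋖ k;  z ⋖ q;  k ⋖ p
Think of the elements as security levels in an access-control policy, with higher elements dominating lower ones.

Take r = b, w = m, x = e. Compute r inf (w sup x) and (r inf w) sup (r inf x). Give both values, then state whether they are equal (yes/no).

b; b; yes

w sup x = m, so r inf (w sup x) = b inf m = b.
r inf w = b and r inf x = e, so (r inf w) sup (r inf x) = b sup e = b.
Equal: yes.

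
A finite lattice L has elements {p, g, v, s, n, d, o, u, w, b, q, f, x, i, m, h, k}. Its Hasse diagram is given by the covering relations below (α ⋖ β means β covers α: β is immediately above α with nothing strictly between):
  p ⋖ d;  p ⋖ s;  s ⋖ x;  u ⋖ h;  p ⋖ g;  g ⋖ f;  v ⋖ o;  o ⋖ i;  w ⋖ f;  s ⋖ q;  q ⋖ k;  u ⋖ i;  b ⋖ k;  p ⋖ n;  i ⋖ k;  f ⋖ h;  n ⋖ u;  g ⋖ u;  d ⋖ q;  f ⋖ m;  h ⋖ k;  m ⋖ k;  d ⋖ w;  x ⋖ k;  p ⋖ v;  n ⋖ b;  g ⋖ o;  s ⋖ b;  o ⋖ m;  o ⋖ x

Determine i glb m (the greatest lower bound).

Common lower bounds of {i, m}: g, o, p, v.
The greatest among these is o.

o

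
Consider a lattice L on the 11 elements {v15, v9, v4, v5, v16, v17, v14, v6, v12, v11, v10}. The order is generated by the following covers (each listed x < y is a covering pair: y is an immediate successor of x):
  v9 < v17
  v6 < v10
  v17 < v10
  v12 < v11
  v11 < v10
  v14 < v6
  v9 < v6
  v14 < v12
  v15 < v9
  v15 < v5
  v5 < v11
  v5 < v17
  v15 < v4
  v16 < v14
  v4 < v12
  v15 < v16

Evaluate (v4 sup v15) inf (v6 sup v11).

v4 ∨ v15 = v4
v6 ∨ v11 = v10
v4 ∧ v10 = v4

v4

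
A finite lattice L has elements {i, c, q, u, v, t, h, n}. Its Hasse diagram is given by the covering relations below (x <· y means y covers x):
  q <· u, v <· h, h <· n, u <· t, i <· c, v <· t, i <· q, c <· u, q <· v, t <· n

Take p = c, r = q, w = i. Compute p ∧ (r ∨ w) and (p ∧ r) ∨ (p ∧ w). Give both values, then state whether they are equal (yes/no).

i; i; yes

r ∨ w = q, so p ∧ (r ∨ w) = c ∧ q = i.
p ∧ r = i and p ∧ w = i, so (p ∧ r) ∨ (p ∧ w) = i ∨ i = i.
Equal: yes.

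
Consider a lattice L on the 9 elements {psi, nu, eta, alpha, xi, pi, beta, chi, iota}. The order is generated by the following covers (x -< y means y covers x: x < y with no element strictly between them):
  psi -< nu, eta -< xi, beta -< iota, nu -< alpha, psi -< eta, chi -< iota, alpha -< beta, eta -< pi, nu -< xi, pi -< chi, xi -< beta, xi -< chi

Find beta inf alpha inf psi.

Common lower bounds of {beta, alpha, psi}: psi.
The greatest among these is psi.

psi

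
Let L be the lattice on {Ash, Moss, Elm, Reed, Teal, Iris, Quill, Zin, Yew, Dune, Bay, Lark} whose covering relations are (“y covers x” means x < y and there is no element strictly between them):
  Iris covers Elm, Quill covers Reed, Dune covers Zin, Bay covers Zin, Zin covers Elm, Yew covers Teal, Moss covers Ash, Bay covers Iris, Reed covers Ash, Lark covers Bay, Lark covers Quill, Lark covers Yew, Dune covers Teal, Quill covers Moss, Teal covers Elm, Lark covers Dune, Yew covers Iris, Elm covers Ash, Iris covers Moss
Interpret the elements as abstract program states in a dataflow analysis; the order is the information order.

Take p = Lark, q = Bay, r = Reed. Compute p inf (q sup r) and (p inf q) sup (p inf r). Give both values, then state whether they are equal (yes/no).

Lark; Lark; yes

q sup r = Lark, so p inf (q sup r) = Lark inf Lark = Lark.
p inf q = Bay and p inf r = Reed, so (p inf q) sup (p inf r) = Bay sup Reed = Lark.
Equal: yes.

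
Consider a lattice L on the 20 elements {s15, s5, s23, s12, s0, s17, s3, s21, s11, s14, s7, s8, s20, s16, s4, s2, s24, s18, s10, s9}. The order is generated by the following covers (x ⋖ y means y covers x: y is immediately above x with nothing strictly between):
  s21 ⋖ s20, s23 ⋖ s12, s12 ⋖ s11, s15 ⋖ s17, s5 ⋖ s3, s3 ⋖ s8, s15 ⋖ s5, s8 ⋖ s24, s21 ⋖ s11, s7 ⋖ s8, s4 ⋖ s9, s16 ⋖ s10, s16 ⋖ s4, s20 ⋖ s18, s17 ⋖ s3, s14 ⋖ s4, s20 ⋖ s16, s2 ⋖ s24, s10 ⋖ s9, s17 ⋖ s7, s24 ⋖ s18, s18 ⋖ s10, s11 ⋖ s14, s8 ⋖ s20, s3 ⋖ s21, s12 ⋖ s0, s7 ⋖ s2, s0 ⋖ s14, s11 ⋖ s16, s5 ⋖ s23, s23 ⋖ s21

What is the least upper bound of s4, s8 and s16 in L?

s4

Common upper bounds of {s4, s8, s16}: s4, s9.
The least among these is s4.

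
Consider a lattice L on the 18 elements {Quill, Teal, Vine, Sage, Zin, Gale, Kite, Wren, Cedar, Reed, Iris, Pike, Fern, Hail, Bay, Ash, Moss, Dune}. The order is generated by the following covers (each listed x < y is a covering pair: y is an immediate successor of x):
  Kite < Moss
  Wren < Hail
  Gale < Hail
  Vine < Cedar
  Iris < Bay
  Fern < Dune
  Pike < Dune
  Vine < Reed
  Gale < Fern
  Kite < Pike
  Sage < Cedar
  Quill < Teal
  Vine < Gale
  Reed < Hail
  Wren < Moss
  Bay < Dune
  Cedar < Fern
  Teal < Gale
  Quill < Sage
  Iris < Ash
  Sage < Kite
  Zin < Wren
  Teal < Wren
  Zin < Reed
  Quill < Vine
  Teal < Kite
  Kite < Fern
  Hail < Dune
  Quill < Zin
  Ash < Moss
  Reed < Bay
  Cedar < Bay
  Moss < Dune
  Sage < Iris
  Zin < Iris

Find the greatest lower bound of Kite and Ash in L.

Sage

Common lower bounds of {Kite, Ash}: Quill, Sage.
The greatest among these is Sage.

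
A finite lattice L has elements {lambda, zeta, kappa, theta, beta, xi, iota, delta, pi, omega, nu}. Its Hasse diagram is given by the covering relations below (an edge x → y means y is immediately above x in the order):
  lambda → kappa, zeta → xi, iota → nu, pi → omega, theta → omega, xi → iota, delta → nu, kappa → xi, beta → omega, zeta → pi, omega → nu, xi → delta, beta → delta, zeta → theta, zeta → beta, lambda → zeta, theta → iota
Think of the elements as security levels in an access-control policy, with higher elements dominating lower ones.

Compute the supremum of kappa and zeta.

Common upper bounds of {kappa, zeta}: delta, iota, nu, xi.
The least among these is xi.

xi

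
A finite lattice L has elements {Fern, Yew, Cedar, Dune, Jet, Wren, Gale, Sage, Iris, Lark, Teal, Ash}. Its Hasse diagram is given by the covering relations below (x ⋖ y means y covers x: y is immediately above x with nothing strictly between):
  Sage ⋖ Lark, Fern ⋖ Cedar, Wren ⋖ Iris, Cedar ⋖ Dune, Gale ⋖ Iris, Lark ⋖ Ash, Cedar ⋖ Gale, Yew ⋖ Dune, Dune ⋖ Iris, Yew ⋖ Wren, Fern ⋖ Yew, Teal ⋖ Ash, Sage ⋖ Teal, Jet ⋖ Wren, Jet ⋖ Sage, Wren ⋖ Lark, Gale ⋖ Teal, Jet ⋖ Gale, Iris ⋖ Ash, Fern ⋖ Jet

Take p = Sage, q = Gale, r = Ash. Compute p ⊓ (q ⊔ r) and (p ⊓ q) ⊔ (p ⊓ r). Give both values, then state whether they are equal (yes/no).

Sage; Sage; yes

q ⊔ r = Ash, so p ⊓ (q ⊔ r) = Sage ⊓ Ash = Sage.
p ⊓ q = Jet and p ⊓ r = Sage, so (p ⊓ q) ⊔ (p ⊓ r) = Jet ⊔ Sage = Sage.
Equal: yes.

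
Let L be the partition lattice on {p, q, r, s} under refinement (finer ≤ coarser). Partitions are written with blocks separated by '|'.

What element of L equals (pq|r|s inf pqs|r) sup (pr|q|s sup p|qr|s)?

pqr|s

pq|r|s ∧ pqs|r = pq|r|s
pr|q|s ∨ p|qr|s = pqr|s
pq|r|s ∨ pqr|s = pqr|s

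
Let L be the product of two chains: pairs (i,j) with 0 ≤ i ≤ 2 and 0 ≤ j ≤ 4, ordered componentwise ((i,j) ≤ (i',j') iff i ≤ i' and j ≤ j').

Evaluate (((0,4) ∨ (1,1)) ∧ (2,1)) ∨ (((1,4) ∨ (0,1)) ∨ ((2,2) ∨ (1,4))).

(0,4) ∨ (1,1) = (1,4)
(1,4) ∧ (2,1) = (1,1)
(1,4) ∨ (0,1) = (1,4)
(2,2) ∨ (1,4) = (2,4)
(1,4) ∨ (2,4) = (2,4)
(1,1) ∨ (2,4) = (2,4)

(2,4)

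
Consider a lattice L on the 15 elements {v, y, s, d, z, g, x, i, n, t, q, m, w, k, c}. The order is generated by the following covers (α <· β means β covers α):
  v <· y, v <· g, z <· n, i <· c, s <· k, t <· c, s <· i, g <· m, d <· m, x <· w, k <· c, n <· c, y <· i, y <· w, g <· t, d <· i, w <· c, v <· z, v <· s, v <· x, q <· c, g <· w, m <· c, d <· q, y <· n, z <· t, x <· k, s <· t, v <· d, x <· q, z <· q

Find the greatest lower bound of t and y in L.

v

Common lower bounds of {t, y}: v.
The greatest among these is v.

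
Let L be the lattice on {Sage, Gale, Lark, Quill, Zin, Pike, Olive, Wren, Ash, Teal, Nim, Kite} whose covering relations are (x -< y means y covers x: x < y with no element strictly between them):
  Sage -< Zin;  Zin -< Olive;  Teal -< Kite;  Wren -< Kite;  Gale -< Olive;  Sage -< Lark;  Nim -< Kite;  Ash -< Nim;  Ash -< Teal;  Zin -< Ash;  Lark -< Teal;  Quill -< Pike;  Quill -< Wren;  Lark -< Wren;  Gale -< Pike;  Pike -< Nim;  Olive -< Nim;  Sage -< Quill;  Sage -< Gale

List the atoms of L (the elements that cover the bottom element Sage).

Gale, Lark, Quill, Zin

The atoms are exactly the elements that cover Sage: Gale, Lark, Quill, Zin.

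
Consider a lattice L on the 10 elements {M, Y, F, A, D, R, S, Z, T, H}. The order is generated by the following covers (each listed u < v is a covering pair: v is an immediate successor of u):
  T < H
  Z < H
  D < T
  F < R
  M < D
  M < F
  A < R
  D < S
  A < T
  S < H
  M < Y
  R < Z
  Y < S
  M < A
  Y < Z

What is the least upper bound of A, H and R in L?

Common upper bounds of {A, H, R}: H.
The least among these is H.

H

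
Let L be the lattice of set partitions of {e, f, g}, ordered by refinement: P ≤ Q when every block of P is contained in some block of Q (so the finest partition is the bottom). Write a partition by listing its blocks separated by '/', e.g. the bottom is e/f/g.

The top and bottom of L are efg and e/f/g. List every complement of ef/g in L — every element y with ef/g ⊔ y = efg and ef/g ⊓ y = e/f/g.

e/fg, eg/f

Need y with ef/g ∨ y = efg and ef/g ∧ y = e/f/g.
Checking each element gives: e/fg, eg/f.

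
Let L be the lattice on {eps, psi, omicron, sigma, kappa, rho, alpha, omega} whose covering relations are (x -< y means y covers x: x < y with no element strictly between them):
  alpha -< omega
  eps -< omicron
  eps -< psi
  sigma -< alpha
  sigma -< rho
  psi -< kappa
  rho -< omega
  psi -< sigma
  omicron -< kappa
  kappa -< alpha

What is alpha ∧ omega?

alpha

Common lower bounds of {alpha, omega}: alpha, eps, kappa, omicron, psi, sigma.
The greatest among these is alpha.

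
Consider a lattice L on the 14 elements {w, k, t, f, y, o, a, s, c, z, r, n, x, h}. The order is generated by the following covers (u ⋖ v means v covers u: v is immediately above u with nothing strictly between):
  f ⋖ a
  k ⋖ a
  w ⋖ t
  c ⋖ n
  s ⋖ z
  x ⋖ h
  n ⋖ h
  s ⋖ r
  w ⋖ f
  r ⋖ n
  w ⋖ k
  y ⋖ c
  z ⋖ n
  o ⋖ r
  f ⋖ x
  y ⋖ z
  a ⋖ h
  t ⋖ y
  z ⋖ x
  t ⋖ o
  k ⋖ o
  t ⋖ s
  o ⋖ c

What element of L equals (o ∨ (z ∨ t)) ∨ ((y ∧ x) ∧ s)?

n

z ∨ t = z
o ∨ z = n
y ∧ x = y
y ∧ s = t
n ∨ t = n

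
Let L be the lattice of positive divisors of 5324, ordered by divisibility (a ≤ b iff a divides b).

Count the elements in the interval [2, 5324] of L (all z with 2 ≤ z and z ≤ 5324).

8

The interval [2, 5324] = {2, 22, 242, 2662, 4, 44, 484, 5324}, which has 8 elements.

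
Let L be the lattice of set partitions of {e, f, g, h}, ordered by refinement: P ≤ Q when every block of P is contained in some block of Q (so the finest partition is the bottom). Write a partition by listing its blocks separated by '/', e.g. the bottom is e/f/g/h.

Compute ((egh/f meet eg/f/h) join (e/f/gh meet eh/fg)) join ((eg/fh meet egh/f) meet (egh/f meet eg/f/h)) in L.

eg/f/h

egh/f ∧ eg/f/h = eg/f/h
e/f/gh ∧ eh/fg = e/f/g/h
eg/f/h ∨ e/f/g/h = eg/f/h
eg/fh ∧ egh/f = eg/f/h
egh/f ∧ eg/f/h = eg/f/h
eg/f/h ∧ eg/f/h = eg/f/h
eg/f/h ∨ eg/f/h = eg/f/h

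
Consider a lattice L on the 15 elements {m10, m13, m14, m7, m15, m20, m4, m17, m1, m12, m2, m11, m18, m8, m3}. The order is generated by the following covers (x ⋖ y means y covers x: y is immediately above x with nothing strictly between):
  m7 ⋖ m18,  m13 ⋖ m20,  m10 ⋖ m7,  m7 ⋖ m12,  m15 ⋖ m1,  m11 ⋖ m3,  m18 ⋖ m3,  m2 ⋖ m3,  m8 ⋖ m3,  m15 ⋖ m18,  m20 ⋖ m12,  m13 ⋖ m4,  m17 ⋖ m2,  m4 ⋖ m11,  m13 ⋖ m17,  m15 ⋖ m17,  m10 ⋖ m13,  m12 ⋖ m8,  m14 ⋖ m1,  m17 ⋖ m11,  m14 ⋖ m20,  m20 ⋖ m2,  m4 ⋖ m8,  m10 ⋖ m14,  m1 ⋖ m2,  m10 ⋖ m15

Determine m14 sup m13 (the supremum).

m20

Common upper bounds of {m14, m13}: m12, m2, m20, m3, m8.
The least among these is m20.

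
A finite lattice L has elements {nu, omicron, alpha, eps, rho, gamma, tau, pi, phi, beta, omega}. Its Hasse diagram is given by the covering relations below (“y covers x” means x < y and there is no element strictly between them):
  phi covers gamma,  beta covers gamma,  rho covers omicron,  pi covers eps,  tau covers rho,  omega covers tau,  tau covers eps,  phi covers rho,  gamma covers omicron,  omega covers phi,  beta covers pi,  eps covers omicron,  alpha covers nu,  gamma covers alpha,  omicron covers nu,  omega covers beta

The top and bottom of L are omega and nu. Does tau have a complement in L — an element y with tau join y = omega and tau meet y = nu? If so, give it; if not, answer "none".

Need y with tau ∨ y = omega and tau ∧ y = nu.
Checking each element gives: alpha.

alpha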